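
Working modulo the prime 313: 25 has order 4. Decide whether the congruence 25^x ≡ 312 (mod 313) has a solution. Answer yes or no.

yes

⟨25⟩ has order 4; its elements mod 313 are {1, 25, 288, 312}.
312 is in this set.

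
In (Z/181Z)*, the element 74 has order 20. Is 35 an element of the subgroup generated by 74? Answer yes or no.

yes

⟨74⟩ has order 20; its elements mod 181 are {1, 19, 22, 31, 35, 42, 46, 56, 59, 74, 107, 122, 125, 135, 139, 146, 150, 159, 162, 180}.
35 is in this set.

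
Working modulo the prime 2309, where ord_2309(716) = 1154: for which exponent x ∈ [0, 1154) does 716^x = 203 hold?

49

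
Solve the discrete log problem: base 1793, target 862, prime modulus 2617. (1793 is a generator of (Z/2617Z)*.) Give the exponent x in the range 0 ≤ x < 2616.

Baby-step giant-step with m = ceil(sqrt(2616)) = 52.
Baby table (1793^j mod 2617 for j=0..51):
  0:1  1:1793  2:1173  3:1738  4:2004  5:31  6:626  7:2342
  8:1538  9:1933  10:961  11:1087  12:1943  13:572  14:2349  15:1004
  16:2293  17:42  18:2030  19:2160  20:2337  21:424  22:1302  23:122
  24:1535  25:1788  26:59  27:1107  28:1165  29:479  30:471  31:1829
  32:296  33:2094  34:1764  35:1516  36:1742  37:1325  38:2106  39:2344
  40:2507  41:1662  42:1820  43:2478  44:2005  45:1824  46:1799  47:1463
  48:925  49:1964  50:1587  51:812
Giant step factor: 1793^(-52) ≡ 942 (mod 2617).
Scan 862·942^i mod 2617 for i = 0, 1, …:
  i=0: 862   i=1: 734   i=2: 540   i=3: 982
  i=4: 1243   i=5: 1107
Match at i=5, j=27: x = 5·52 + 27 = 287.

287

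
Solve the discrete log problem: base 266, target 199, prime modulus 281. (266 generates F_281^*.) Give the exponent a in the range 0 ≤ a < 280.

121

Baby-step giant-step with m = ceil(sqrt(280)) = 17.
Baby table (266^j mod 281 for j=0..16):
  0:1  1:266  2:225  3:278  4:45  5:168  6:9  7:146
  8:58  9:254  10:124  11:107  12:81  13:190  14:241  15:38
  16:273
Giant step factor: 266^(-17) ≡ 185 (mod 281).
Scan 199·185^i mod 281 for i = 0, 1, …:
  i=0: 199   i=1: 4   i=2: 178   i=3: 53
  i=4: 251   i=5: 70   i=6: 24   i=7: 225
Match at i=7, j=2: a = 7·17 + 2 = 121.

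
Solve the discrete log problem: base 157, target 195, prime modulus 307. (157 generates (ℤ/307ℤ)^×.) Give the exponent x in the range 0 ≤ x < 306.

Baby-step giant-step with m = ceil(sqrt(306)) = 18.
Baby table (157^j mod 307 for j=0..17):
  0:1  1:157  2:89  3:158  4:246  5:247  6:97  7:186
  8:37  9:283  10:223  11:13  12:199  13:236  14:212  15:128
  16:141  17:33
Giant step factor: 157^(-18) ≡ 105 (mod 307).
Scan 195·105^i mod 307 for i = 0, 1, …:
  i=0: 195   i=1: 213   i=2: 261   i=3: 82
  i=4: 14   i=5: 242   i=6: 236
Match at i=6, j=13: x = 6·18 + 13 = 121.

121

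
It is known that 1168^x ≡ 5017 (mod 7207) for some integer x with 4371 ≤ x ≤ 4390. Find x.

4388

Compute 1168^4371 mod 7207 = 3869, then multiply by 1168 repeatedly:
  1168^4371=3869  1168^4372=203  1168^4373=6480  1168^4374=1290  1168^4375=457
  1168^4376=458  1168^4377=1626  1168^4378=3727  1168^4379=108  1168^4380=3625
  1168^4381=3491  1168^4382=5533  1168^4383=5072  1168^4384=7149  1168^4385=4326
  1168^4386=661  1168^4387=899  1168^4388=5017
Found 5017 at exponent 4388.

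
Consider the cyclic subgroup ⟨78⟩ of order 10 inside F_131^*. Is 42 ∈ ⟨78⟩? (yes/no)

⟨78⟩ has order 10; its elements mod 131 are {1, 42, 53, 58, 61, 70, 73, 78, 89, 130}.
42 is in this set.

yes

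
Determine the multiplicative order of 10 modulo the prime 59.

58

The order of 10 must divide p − 1 = 58 = 2 · 29.
Divisors: 1, 2, 29, 58.
Check each in increasing order: 10^1 ≡ 10;  10^2 ≡ 41;  10^29 ≡ 58;  10^58 ≡ 1.
Smallest exponent giving 1 is 58.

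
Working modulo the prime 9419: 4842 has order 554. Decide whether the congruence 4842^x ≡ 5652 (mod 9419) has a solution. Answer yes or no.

yes

5652 ∈ ⟨4842⟩ iff 5652^554 ≡ 1 (mod 9419), since |⟨4842⟩| = 554.
5652^554 mod 9419 = 1.
Since 1 = 1, 5652 lies in the subgroup.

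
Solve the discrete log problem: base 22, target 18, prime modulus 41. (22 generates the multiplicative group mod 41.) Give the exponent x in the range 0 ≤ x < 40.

24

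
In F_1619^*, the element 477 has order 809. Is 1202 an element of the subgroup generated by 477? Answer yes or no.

1202 ∈ ⟨477⟩ iff 1202^809 ≡ 1 (mod 1619), since |⟨477⟩| = 809.
1202^809 mod 1619 = 1618.
Since 1618 ≠ 1, 1202 does not lie in the subgroup.

no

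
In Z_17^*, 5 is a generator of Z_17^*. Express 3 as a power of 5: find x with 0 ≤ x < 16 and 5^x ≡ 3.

13

Successive powers of 5 modulo 17:
  5^0=1  5^1=5  5^2=8  5^3=6  5^4=13  5^5=14
  5^6=2  5^7=10  5^8=16  5^9=12  5^10=9  5^11=11
  5^12=4  5^13=3
So 5^13 ≡ 3 (mod 17), giving x = 13.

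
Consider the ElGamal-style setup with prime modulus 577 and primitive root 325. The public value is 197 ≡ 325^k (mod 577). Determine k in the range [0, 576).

177

Baby-step giant-step with m = ceil(sqrt(576)) = 24.
Baby table (325^j mod 577 for j=0..23):
  0:1  1:325  2:34  3:87  4:2  5:73  6:68  7:174
  8:4  9:146  10:136  11:348  12:8  13:292  14:272  15:119
  16:16  17:7  18:544  19:238  20:32  21:14  22:511  23:476
Giant step factor: 325^(-24) ≡ 568 (mod 577).
Scan 197·568^i mod 577 for i = 0, 1, …:
  i=0: 197   i=1: 535   i=2: 378   i=3: 60
  i=4: 37   i=5: 244   i=6: 112   i=7: 146
Match at i=7, j=9: k = 7·24 + 9 = 177.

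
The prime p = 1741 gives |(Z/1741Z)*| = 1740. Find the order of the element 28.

1740

The order of 28 must divide p − 1 = 1740 = 2^2 · 3 · 5 · 29.
Divisors: 1, 2, 3, 4, 5, 6, 10, 12, 15, 20, 29, 30, 58, 60, 87, 116, 145, 174, 290, 348, 435, 580, 870, 1740.
Check each in increasing order: 28^1 ≡ 28;  28^2 ≡ 784;  28^3 ≡ 1060;  28^4 ≡ 83;  28^5 ≡ 583;  28^6 ≡ 655;  28^10 ≡ 394;  28^12 ≡ 739;  28^15 ≡ 1631;  28^20 ≡ 287;  28^29 ≡ 1427;  28^30 ≡ 1654;  28^58 ≡ 1100;  28^60 ≡ 605;  28^87 ≡ 1059;  28^116 ≡ 5;  28^145 ≡ 171;  28^174 ≡ 277;  28^290 ≡ 1385;  28^348 ≡ 125;  28^435 ≡ 59;  28^580 ≡ 1384;  28^870 ≡ 1740;  28^1740 ≡ 1.
Smallest exponent giving 1 is 1740.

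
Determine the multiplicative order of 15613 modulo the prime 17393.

8696

The order of 15613 must divide p − 1 = 17392 = 2^4 · 1087.
Divisors: 1, 2, 4, 8, 16, 1087, 2174, 4348, 8696, 17392.
Check each in increasing order: 15613^1 ≡ 15613;  15613^2 ≡ 2874;  15613^4 ≡ 15594;  15613^8 ≡ 1303;  15613^16 ≡ 10688;  15613^1087 ≡ 14940;  15613^2174 ≡ 16624;  15613^4348 ≡ 17392;  15613^8696 ≡ 1.
Smallest exponent giving 1 is 8696.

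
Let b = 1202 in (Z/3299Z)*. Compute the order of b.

The order of 1202 must divide p − 1 = 3298 = 2 · 17 · 97.
Divisors: 1, 2, 17, 34, 97, 194, 1649, 3298.
Check each in increasing order: 1202^1 ≡ 1202;  1202^2 ≡ 3141;  1202^17 ≡ 2888;  1202^34 ≡ 672;  1202^97 ≡ 1613;  1202^194 ≡ 2157;  1202^1649 ≡ 3298;  1202^3298 ≡ 1.
Smallest exponent giving 1 is 3298.

3298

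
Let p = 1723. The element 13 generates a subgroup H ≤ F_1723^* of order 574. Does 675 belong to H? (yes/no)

yes

675 ∈ ⟨13⟩ iff 675^574 ≡ 1 (mod 1723), since |⟨13⟩| = 574.
675^574 mod 1723 = 1.
Since 1 = 1, 675 lies in the subgroup.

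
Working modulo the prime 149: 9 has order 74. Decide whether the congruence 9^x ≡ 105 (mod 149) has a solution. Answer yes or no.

no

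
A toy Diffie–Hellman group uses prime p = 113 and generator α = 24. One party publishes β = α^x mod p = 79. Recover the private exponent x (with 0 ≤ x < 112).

5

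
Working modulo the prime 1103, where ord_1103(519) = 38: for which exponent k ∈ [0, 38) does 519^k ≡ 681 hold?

27

Successive powers of 519 modulo 1103:
  519^0=1  519^1=519  519^2=229  519^3=830  519^4=600  519^5=354
  519^6=628  519^7=547  519^8=422  519^9=624  519^10=677  519^11=609
  519^12=613  519^13=483  519^14=296  519^15=307  519^16=501  519^17=814
  519^18=17  519^19=1102  519^20=584  519^21=874  519^22=273  519^23=503
  519^24=749  519^25=475  519^26=556  519^27=681
So 519^27 ≡ 681 (mod 1103), giving k = 27.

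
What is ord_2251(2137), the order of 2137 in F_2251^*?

The order of 2137 must divide p − 1 = 2250 = 2 · 3^2 · 5^3.
Divisors: 1, 2, 3, 5, 6, 9, 10, 15, 18, 25, 30, 45, 50, 75, 90, 125, 150, 225, 250, 375, 450, 750, 1125, 2250.
Check each in increasing order: 2137^1 ≡ 2137;  2137^2 ≡ 1741;  2137^3 ≡ 1865;  2137^5 ≡ 1023;  2137^6 ≡ 430;  2137^9 ≡ 594;  2137^10 ≡ 2065;  2137^15 ≡ 1057;  2137^18 ≡ 1680;  2137^25 ≡ 1486;  2137^30 ≡ 753;  2137^45 ≡ 1318;  2137^50 ≡ 2216;  2137^75 ≡ 2014;  2137^90 ≡ 1603;  2137^125 ≡ 1542;  2137^150 ≡ 2145;  2137^225 ≡ 361;  2137^250 ≡ 708;  2137^375 ≡ 1.
Smallest exponent giving 1 is 375.

375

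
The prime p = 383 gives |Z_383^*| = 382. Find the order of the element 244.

The order of 244 must divide p − 1 = 382 = 2 · 191.
Divisors: 1, 2, 191, 382.
Check each in increasing order: 244^1 ≡ 244;  244^2 ≡ 171;  244^191 ≡ 382;  244^382 ≡ 1.
Smallest exponent giving 1 is 382.

382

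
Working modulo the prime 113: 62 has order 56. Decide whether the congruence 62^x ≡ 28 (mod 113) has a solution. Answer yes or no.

28 ∈ ⟨62⟩ iff 28^56 ≡ 1 (mod 113), since |⟨62⟩| = 56.
28^56 mod 113 = 1.
Since 1 = 1, 28 lies in the subgroup.

yes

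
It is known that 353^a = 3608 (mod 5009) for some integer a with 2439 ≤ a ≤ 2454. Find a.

Compute 353^2439 mod 5009 = 1616, then multiply by 353 repeatedly:
  353^2439=1616  353^2440=4431  353^2441=1335  353^2442=409  353^2443=4125
  353^2444=3515  353^2445=3572  353^2446=3657  353^2447=3608
Found 3608 at exponent 2447.

2447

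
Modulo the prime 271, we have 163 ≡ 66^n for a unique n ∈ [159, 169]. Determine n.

Compute 66^159 mod 271 = 152, then multiply by 66 repeatedly:
  66^159=152  66^160=5  66^161=59  66^162=100  66^163=96
  66^164=103  66^165=23  66^166=163
Found 163 at exponent 166.

166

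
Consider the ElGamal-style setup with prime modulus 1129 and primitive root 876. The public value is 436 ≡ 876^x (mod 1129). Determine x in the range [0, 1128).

341

Baby-step giant-step with m = ceil(sqrt(1128)) = 34.
Baby table (876^j mod 1129 for j=0..33):
  0:1  1:876  2:785  3:99  4:920  5:943  6:769  7:760
  8:779  9:488  10:726  11:349  12:894  13:747  14:681  15:444
  16:568  17:808  18:1054  19:911  20:962  21:478  22:998  23:402
  24:1033  25:579  26:283  27:657  28:871  29:921  30:690  31:425
  32:859  33:570
Giant step factor: 876^(-34) ≡ 243 (mod 1129).
Scan 436·243^i mod 1129 for i = 0, 1, …:
  i=0: 436   i=1: 951   i=2: 777   i=3: 268
  i=4: 771   i=5: 1068   i=6: 983   i=7: 650
  i=8: 1019   i=9: 366   i=10: 876
Match at i=10, j=1: x = 10·34 + 1 = 341.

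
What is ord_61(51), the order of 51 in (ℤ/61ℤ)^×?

60

The order of 51 must divide p − 1 = 60 = 2^2 · 3 · 5.
Divisors: 1, 2, 3, 4, 5, 6, 10, 12, 15, 20, 30, 60.
Check each in increasing order: 51^1 ≡ 51;  51^2 ≡ 39;  51^3 ≡ 37;  51^4 ≡ 57;  51^5 ≡ 40;  51^6 ≡ 27;  51^10 ≡ 14;  51^12 ≡ 58;  51^15 ≡ 11;  51^20 ≡ 13;  51^30 ≡ 60;  51^60 ≡ 1.
Smallest exponent giving 1 is 60.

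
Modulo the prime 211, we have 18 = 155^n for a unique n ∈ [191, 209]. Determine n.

201

Compute 155^191 mod 211 = 160, then multiply by 155 repeatedly:
  155^191=160  155^192=113  155^193=2  155^194=99  155^195=153
  155^196=83  155^197=205  155^198=125  155^199=174  155^200=173
  155^201=18
Found 18 at exponent 201.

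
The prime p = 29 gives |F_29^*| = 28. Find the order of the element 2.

28

The order of 2 must divide p − 1 = 28 = 2^2 · 7.
Divisors: 1, 2, 4, 7, 14, 28.
Check each in increasing order: 2^1 ≡ 2;  2^2 ≡ 4;  2^4 ≡ 16;  2^7 ≡ 12;  2^14 ≡ 28;  2^28 ≡ 1.
Smallest exponent giving 1 is 28.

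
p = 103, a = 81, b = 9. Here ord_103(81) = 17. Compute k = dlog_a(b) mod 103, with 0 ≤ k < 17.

9

Successive powers of 81 modulo 103:
  81^0=1  81^1=81  81^2=72  81^3=64  81^4=34  81^5=76
  81^6=79  81^7=13  81^8=23  81^9=9
So 81^9 ≡ 9 (mod 103), giving k = 9.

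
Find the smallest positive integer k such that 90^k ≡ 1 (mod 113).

112

The order of 90 must divide p − 1 = 112 = 2^4 · 7.
Divisors: 1, 2, 4, 7, 8, 14, 16, 28, 56, 112.
Check each in increasing order: 90^1 ≡ 90;  90^2 ≡ 77;  90^4 ≡ 53;  90^7 ≡ 40;  90^8 ≡ 97;  90^14 ≡ 18;  90^16 ≡ 30;  90^28 ≡ 98;  90^56 ≡ 112;  90^112 ≡ 1.
Smallest exponent giving 1 is 112.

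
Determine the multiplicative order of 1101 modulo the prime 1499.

214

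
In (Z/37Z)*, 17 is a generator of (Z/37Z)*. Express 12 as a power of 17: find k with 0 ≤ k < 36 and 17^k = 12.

4

Successive powers of 17 modulo 37:
  17^0=1  17^1=17  17^2=30  17^3=29  17^4=12
So 17^4 ≡ 12 (mod 37), giving k = 4.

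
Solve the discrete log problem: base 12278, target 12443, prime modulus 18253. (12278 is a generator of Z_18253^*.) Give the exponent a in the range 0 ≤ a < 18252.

17

Baby-step giant-step with m = ceil(sqrt(18252)) = 136.
Baby table (12278^j mod 18253 for j=0..135):
  0:1  1:12278  2:16010  3:4223  4:11474  5:1118  6:548  7:11240
  8:12040  9:14326  10:8720  11:10315  12:8256  13:8259  14:8587  15:1858
  16:14527  17:12443  18:15797  19:17441  20:14655  21:14269  22:2488  23:10395
  24:4834  25:11349  26:17873  27:7128  28:12702  29:1524  30:2347  31:13232
  32:10796  33:2  34:6303  35:13767  36:8446  37:4695  38:2236  39:1096
  40:4227  41:5827  42:10399  43:17440  44:2377  45:16512  46:16518  47:17174
  48:3716  49:10801  50:6633  51:13341  52:16629  53:11057  54:10285  55:4976
  56:2537  57:9668  58:4445  59:17493  60:14256  61:7151  62:3048  63:4694
  64:8211  65:3339  66:4  67:12606  68:9281  69:16892  70:9390  71:4472
  72:2192  73:8454  74:11654  75:2545  76:16627  77:4754  78:14771  79:14783
  80:16095  81:7432  82:3349  83:13266  84:8429  85:15005  86:3861  87:2317
  88:9952  89:5074  90:1083  91:8890  92:16733  93:10259  94:14302  95:6096
  96:9388  97:16422  98:6678  99:8  100:6959  101:309  102:15531  103:527
  104:8944  105:4384  106:16908  107:5055  108:5090  109:15001  110:9508  111:11289
  112:11313  113:13937  114:14864  115:6698  116:8279  117:16858  118:11757  119:7722
  120:4634  121:1651  122:10148  123:2166  124:17780  125:15213  126:2265  127:10351
  128:12192  129:523  130:14591  131:13356  132:16  133:13918  134:618  135:12809
Giant step factor: 12278^(-136) ≡ 16019 (mod 18253).
Scan 12443·16019^i mod 18253 for i = 0, 1, …:
  i=0: 12443
Match at i=0, j=17: a = 0·136 + 17 = 17.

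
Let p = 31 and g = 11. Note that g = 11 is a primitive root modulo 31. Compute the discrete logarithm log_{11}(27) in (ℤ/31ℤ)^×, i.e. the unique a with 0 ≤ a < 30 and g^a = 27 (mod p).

Successive powers of 11 modulo 31:
  11^0=1  11^1=11  11^2=28  11^3=29  11^4=9  11^5=6
  11^6=4  11^7=13  11^8=19  11^9=23  11^10=5  11^11=24
  11^12=16  11^13=21  11^14=14  11^15=30  11^16=20  11^17=3
  11^18=2  11^19=22  11^20=25  11^21=27
So 11^21 ≡ 27 (mod 31), giving a = 21.

21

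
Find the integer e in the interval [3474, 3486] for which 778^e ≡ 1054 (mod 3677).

Compute 778^3474 mod 3677 = 1571, then multiply by 778 repeatedly:
  778^3474=1571  778^3475=1474  778^3476=3225  778^3477=1336  778^3478=2494
  778^3479=2553  778^3480=654  778^3481=1386  778^3482=947  778^3483=1366
  778^3484=95  778^3485=370  778^3486=1054
Found 1054 at exponent 3486.

3486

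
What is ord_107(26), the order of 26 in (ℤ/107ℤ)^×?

106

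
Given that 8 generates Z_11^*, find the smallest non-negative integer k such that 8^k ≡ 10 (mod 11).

Successive powers of 8 modulo 11:
  8^0=1  8^1=8  8^2=9  8^3=6  8^4=4  8^5=10
So 8^5 ≡ 10 (mod 11), giving k = 5.

5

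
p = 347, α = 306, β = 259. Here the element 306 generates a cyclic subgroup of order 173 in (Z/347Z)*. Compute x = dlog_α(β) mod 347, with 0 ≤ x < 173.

86

Baby-step giant-step with m = ceil(sqrt(173)) = 14.
Baby table (306^j mod 347 for j=0..13):
  0:1  1:306  2:293  3:132  4:140  5:159  6:74  7:89
  8:168  9:52  10:297  11:315  12:271  13:340
Giant step factor: 306^(-14) ≡ 133 (mod 347).
Scan 259·133^i mod 347 for i = 0, 1, …:
  i=0: 259   i=1: 94   i=2: 10   i=3: 289
  i=4: 267   i=5: 117   i=6: 293
Match at i=6, j=2: x = 6·14 + 2 = 86.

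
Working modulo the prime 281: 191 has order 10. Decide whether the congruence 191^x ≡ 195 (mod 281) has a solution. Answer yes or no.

⟨191⟩ has order 10; its elements mod 281 are {1, 49, 86, 90, 128, 153, 191, 195, 232, 280}.
195 is in this set.

yes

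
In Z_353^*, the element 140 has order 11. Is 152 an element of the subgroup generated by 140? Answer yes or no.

152 ∈ ⟨140⟩ iff 152^11 ≡ 1 (mod 353), since |⟨140⟩| = 11.
152^11 mod 353 = 49.
Since 49 ≠ 1, 152 does not lie in the subgroup.

no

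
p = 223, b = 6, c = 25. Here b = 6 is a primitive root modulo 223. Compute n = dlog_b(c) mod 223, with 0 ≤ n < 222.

196

Baby-step giant-step with m = ceil(sqrt(222)) = 15.
Baby table (6^j mod 223 for j=0..14):
  0:1  1:6  2:36  3:216  4:181  5:194  6:49  7:71
  8:203  9:103  10:172  11:140  12:171  13:134  14:135
Giant step factor: 6^(-15) ≡ 155 (mod 223).
Scan 25·155^i mod 223 for i = 0, 1, …:
  i=0: 25   i=1: 84   i=2: 86   i=3: 173
  i=4: 55   i=5: 51   i=6: 100   i=7: 113
  i=8: 121   i=9: 23   i=10: 220   i=11: 204
  i=12: 177   i=13: 6
Match at i=13, j=1: n = 13·15 + 1 = 196.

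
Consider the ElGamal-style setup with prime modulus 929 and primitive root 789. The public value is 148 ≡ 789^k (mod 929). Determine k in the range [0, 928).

736

Baby-step giant-step with m = ceil(sqrt(928)) = 31.
Baby table (789^j mod 929 for j=0..30):
  0:1  1:789  2:91  3:266  4:849  5:52  6:152  7:87
  8:826  9:485  10:846  11:472  12:808  13:218  14:137  15:329
  16:390  17:211  18:188  19:621  20:386  21:771  22:753  23:486
  24:706  25:563  26:145  27:138  28:189  29:481  30:477
Giant step factor: 789^(-31) ≡ 886 (mod 929).
Scan 148·886^i mod 929 for i = 0, 1, …:
  i=0: 148   i=1: 139   i=2: 526   i=3: 607
  i=4: 840   i=5: 111   i=6: 801   i=7: 859
  i=8: 223   i=9: 630     …   i=22: 464
  i=23: 486
Match at i=23, j=23: k = 23·31 + 23 = 736.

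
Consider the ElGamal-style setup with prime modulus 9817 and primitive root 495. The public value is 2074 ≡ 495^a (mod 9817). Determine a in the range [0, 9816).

Baby-step giant-step with m = ceil(sqrt(9816)) = 100.
Baby table (495^j mod 9817 for j=0..99):
  0:1  1:495  2:9417  3:8157  4:2928  5:6261  6:6840  7:8752
  8:2943  9:3869  10:840  11:3486  12:7595  13:9431  14:5270  15:7145
  16:2655  17:8564  18:8053  19:533  20:8593  21:2774  22:8567  23:9538
  24:9150  25:3613  26:1741  27:7716  28:607  29:5955  30:2625  31:3531
  32:419  33:1248  34:9106  35:1467  36:9524  37:2220  38:9213  39:5347
  40:5992  41:1306  42:8365  43:7718  44:1597  45:5155  46:9122  47:9387
  48:3124  49:5111  50:6976  51:7353  52:7445  53:3900  54:6368  55:903
  56:5220  57:2029  58:3021  59:3211  60:8908  61:1627  62:371  63:6939
  64:8672  65:2611  66:6418  67:6019  68:4854  69:7382  70:2166  71:2117
  72:7313  73:7279  74:266  75:4049  76:1587  77:205  78:3305  79:6353
  80:3295  81:1403  82:7295  83:8186  84:7466  85:4478  86:7785  87:5311
  88:7806  89:5889  90:9223  91:480  92:1992  93:4340  94:8194  95:1609
  96:1278  97:4322  98:9101  99:8809
Giant step factor: 495^(-100) ≡ 4204 (mod 9817).
Scan 2074·4204^i mod 9817 for i = 0, 1, …:
  i=0: 2074   i=1: 1600   i=2: 1755   i=3: 5453
  i=4: 1717   i=5: 2773   i=6: 4913   i=7: 9101
Match at i=7, j=98: a = 7·100 + 98 = 798.

798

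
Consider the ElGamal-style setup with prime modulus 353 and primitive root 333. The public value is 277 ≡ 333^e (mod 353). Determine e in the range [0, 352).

Baby-step giant-step with m = ceil(sqrt(352)) = 19.
Baby table (333^j mod 353 for j=0..18):
  0:1  1:333  2:47  3:119  4:91  5:298  6:41  7:239
  8:162  9:290  10:201  11:216  12:269  13:268  14:288  15:241
  16:122  17:31  18:86
Giant step factor: 333^(-19) ≡ 102 (mod 353).
Scan 277·102^i mod 353 for i = 0, 1, …:
  i=0: 277   i=1: 14   i=2: 16   i=3: 220
  i=4: 201
Match at i=4, j=10: e = 4·19 + 10 = 86.

86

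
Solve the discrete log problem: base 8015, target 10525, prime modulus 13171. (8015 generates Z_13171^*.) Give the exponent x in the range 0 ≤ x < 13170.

3275

Baby-step giant-step with m = ceil(sqrt(13170)) = 115.
Baby table (8015^j mod 13171 for j=0..114):
  0:1  1:8015  2:5258  3:8841  4:635  5:5519  6:6567  7:3189
  8:8095  9:1079  10:8009  11:9852  12:3635  13:273  14:1709  15:12966
  16:3300  17:2132  18:5193  19:1535  20:1311  21:10378  22:4805  23:71
  24:2712  25:4530  26:8674  27:5572  28:9890  29:5272  30:2512  31:8392
  32:10754  33:2286  34:1429  35:7836  36:6212  37:2800  38:11787  39:10393
  40:6491  41:13086  42:3617  43:884  44:12433  45:11880  46:5041  47:8158
  48:5526  49:9988  50:482  51:4127  52:5524  53:7129  54:3137  55:12787
  56:4254  57:9262  58:3174  59:6409  60:1235  61:7104  62:327  63:13047
  64:7136  65:6558  66:10080  67:286  68:536  69:2294  70:12865  71:10387
  72:11085  73:7880  74:3255  75:10245  76:5661  77:11991  78:12249  79:12272
  80:12223  81:1447  82:7225  83:8659  84:3886  85:10046  86:4367  87:6158
  88:4633  89:4446  90:7135  91:11714  92:4822  93:4616  94:13072  95:9946
  96:6298  97:7198  98:2990  99:6801  100:8417  101:393  102:2026  103:11718
  104:10540  105:12477  106:8923  107:12486  108:2032  109:7124  110:2575  111:12839
  112:12733  113:6087  114:1921
Giant step factor: 8015^(-115) ≡ 12387 (mod 13171).
Scan 10525·12387^i mod 13171 for i = 0, 1, …:
  i=0: 10525   i=1: 6617   i=2: 1646   i=3: 294
  i=4: 6582   i=5: 2744   i=6: 8748   i=7: 3659
  i=8: 2622   i=9: 12199     …   i=27: 5914
  i=28: 12787
Match at i=28, j=55: x = 28·115 + 55 = 3275.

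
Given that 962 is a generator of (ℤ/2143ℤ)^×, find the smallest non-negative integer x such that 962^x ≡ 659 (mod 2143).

2103

Baby-step giant-step with m = ceil(sqrt(2142)) = 47.
Baby table (962^j mod 2143 for j=0..46):
  0:1  1:962  2:1811  3:2066  4:931  5:1991  6:1643  7:1175
  8:989  9:2069  10:1674  11:995  12:1412  13:1825  14:533  15:569
  16:913  17:1819  18:1190  19:418  20:1375  21:519  22:2102  23:1275
  24:754  25:1014  26:403  27:1946  28:1213  29:1114  30:168  31:891
  32:2085  33:2065  34:2112  35:180  36:1720  37:244  38:1141  39:426
  40:499  41:6  42:1486  43:151  44:1681  45:1300  46:1231
Giant step factor: 962^(-47) ≡ 5 (mod 2143).
Scan 659·5^i mod 2143 for i = 0, 1, …:
  i=0: 659   i=1: 1152   i=2: 1474   i=3: 941
  i=4: 419   i=5: 2095   i=6: 1903   i=7: 943
  i=8: 429   i=9: 2     …   i=43: 36
  i=44: 180
Match at i=44, j=35: x = 44·47 + 35 = 2103.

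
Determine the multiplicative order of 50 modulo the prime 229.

The order of 50 must divide p − 1 = 228 = 2^2 · 3 · 19.
Divisors: 1, 2, 3, 4, 6, 12, 19, 38, 57, 76, 114, 228.
Check each in increasing order: 50^1 ≡ 50;  50^2 ≡ 210;  50^3 ≡ 195;  50^4 ≡ 132;  50^6 ≡ 11;  50^12 ≡ 121;  50^19 ≡ 140;  50^38 ≡ 135;  50^57 ≡ 122;  50^76 ≡ 134;  50^114 ≡ 228;  50^228 ≡ 1.
Smallest exponent giving 1 is 228.

228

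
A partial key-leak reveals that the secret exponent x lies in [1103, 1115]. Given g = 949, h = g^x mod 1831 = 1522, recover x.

1114

Compute 949^1103 mod 1831 = 706, then multiply by 949 repeatedly:
  949^1103=706  949^1104=1679  949^1105=401  949^1106=1532  949^1107=54
  949^1108=1809  949^1109=1094  949^1110=29  949^1111=56  949^1112=45
  949^1113=592  949^1114=1522
Found 1522 at exponent 1114.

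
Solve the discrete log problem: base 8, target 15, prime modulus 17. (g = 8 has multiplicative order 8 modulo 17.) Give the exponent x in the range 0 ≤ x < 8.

7

Successive powers of 8 modulo 17:
  8^0=1  8^1=8  8^2=13  8^3=2  8^4=16  8^5=9
  8^6=4  8^7=15
So 8^7 ≡ 15 (mod 17), giving x = 7.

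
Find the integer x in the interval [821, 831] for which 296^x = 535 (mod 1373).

Compute 296^821 mod 1373 = 666, then multiply by 296 repeatedly:
  296^821=666  296^822=797  296^823=1129  296^824=545  296^825=679
  296^826=526  296^827=547  296^828=1271  296^829=14  296^830=25
  296^831=535
Found 535 at exponent 831.

831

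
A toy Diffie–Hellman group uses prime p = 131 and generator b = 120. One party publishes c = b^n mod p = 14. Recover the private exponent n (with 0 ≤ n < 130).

47

Baby-step giant-step with m = ceil(sqrt(130)) = 12.
Baby table (120^j mod 131 for j=0..11):
  0:1  1:120  2:121  3:110  4:100  5:79  6:48  7:127
  8:44  9:40  10:84  11:124
Giant step factor: 120^(-12) ≡ 114 (mod 131).
Scan 14·114^i mod 131 for i = 0, 1, …:
  i=0: 14   i=1: 24   i=2: 116   i=3: 124
Match at i=3, j=11: n = 3·12 + 11 = 47.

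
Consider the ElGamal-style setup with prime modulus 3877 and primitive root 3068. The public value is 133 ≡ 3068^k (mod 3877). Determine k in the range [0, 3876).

Baby-step giant-step with m = ceil(sqrt(3876)) = 63.
Baby table (3068^j mod 3877 for j=0..62):
  0:1  1:3068  2:3145  3:2884  4:798  5:1877  6:1291  7:2371
  8:976  9:1324  10:2813  11:82  12:3448  13:2008  14:3868  15:3404
  16:2711  17:1183  18:572  19:2492  20:12  21:1923  22:2847  23:3592
  24:1822  25:3139  26:3861  27:1313  28:81  29:380  30:2740  31:984
  32:2606  33:834  34:3769  35:2078  36:1516  37:2565  38:2987  39:2765
  40:144  41:3691  42:3148  43:457  44:2479  45:2775  46:3685  47:248
  48:972  49:683  50:1864  51:177  52:256  53:2254  54:2581  55:1674
  56:2684  57:3641  58:951  59:2164  60:1728  61:1645  62:2883
Giant step factor: 3068^(-63) ≡ 2994 (mod 3877).
Scan 133·2994^i mod 3877 for i = 0, 1, …:
  i=0: 133   i=1: 2748   i=2: 518   i=3: 92
  i=4: 181   i=5: 3011   i=6: 909   i=7: 3769
Match at i=7, j=34: k = 7·63 + 34 = 475.

475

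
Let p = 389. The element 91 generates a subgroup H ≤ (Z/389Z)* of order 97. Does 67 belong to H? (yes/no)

yes

67 ∈ ⟨91⟩ iff 67^97 ≡ 1 (mod 389), since |⟨91⟩| = 97.
67^97 mod 389 = 1.
Since 1 = 1, 67 lies in the subgroup.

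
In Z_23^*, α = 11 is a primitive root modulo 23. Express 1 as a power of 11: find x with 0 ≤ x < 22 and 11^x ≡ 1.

0

Successive powers of 11 modulo 23:
  11^0=1
So 11^0 ≡ 1 (mod 23), giving x = 0.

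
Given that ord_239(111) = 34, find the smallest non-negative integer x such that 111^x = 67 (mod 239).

32

Successive powers of 111 modulo 239:
  111^0=1  111^1=111  111^2=132  111^3=73  111^4=216  111^5=76
  111^6=71  111^7=233  111^8=51  111^9=164  111^10=40  111^11=138
  111^12=22  111^13=52  111^14=36  111^15=172  111^16=211  111^17=238
  111^18=128  111^19=107  111^20=166  111^21=23  111^22=163  111^23=168
  111^24=6  111^25=188  111^26=75  111^27=199  111^28=101  111^29=217
  111^30=187  111^31=203  111^32=67
So 111^32 ≡ 67 (mod 239), giving x = 32.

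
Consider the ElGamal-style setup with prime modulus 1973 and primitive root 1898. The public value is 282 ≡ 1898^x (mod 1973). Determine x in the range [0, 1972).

Baby-step giant-step with m = ceil(sqrt(1972)) = 45.
Baby table (1898^j mod 1973 for j=0..44):
  0:1  1:1898  2:1679  3:347  4:1597  5:578  6:56  7:1719
  8:1293  9:1675  10:647  11:800  12:1163  13:1560  14:1380  15:1069
  16:718  17:1394  18:19  19:548  20:333  21:674  22:748  23:1117
  24:1064  25:1093  26:891  27:257  28:455  29:1389  30:394  31:45
  32:571  33:581  34:1804  35:837  36:361  37:547  38:408  39:968
  40:401  41:1493  42:486  43:1037  44:1145
Giant step factor: 1898^(-45) ≡ 558 (mod 1973).
Scan 282·558^i mod 1973 for i = 0, 1, …:
  i=0: 282   i=1: 1489   i=2: 229   i=3: 1510
  i=4: 109   i=5: 1632   i=6: 1103   i=7: 1871
  i=8: 301   i=9: 253     …   i=16: 874
  i=17: 361
Match at i=17, j=36: x = 17·45 + 36 = 801.

801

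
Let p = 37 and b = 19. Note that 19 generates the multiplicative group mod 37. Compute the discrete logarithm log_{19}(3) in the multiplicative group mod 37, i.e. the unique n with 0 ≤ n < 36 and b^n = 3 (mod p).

Successive powers of 19 modulo 37:
  19^0=1  19^1=19  19^2=28  19^3=14  19^4=7  19^5=22
  19^6=11  19^7=24  19^8=12  19^9=6  19^10=3
So 19^10 ≡ 3 (mod 37), giving n = 10.

10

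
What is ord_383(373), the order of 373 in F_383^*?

191

The order of 373 must divide p − 1 = 382 = 2 · 191.
Divisors: 1, 2, 191, 382.
Check each in increasing order: 373^1 ≡ 373;  373^2 ≡ 100;  373^191 ≡ 1.
Smallest exponent giving 1 is 191.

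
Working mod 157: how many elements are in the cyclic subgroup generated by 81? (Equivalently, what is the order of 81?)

39

The order of 81 must divide p − 1 = 156 = 2^2 · 3 · 13.
Divisors: 1, 2, 3, 4, 6, 12, 13, 26, 39, 52, 78, 156.
Check each in increasing order: 81^1 ≡ 81;  81^2 ≡ 124;  81^3 ≡ 153;  81^4 ≡ 147;  81^6 ≡ 16;  81^12 ≡ 99;  81^13 ≡ 12;  81^26 ≡ 144;  81^39 ≡ 1.
Smallest exponent giving 1 is 39.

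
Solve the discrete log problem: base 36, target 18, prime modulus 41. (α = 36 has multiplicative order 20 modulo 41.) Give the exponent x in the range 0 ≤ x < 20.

8

Successive powers of 36 modulo 41:
  36^0=1  36^1=36  36^2=25  36^3=39  36^4=10  36^5=32
  36^6=4  36^7=21  36^8=18
So 36^8 ≡ 18 (mod 41), giving x = 8.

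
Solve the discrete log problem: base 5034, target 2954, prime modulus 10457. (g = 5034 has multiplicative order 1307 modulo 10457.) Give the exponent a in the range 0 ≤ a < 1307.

78

Baby-step giant-step with m = ceil(sqrt(1307)) = 37.
Baby table (5034^j mod 10457 for j=0..36):
  0:1  1:5034  2:3845  3:10280  4:8284  5:9597  6:10415  7:8169
  8:5822  9:7434  10:7610  11:4749  12:1764  13:1983  14:6444  15:1482
  16:4547  17:9682  18:9568  19:370  20:1234  21:498  22:7709  23:1179
  24:5967  25:5374  26:457  27:10455  28:389  29:2767  30:354  31:4346
  32:1720  33:84  34:4576  35:9270  36:6046
Giant step factor: 5034^(-37) ≡ 7649 (mod 10457).
Scan 2954·7649^i mod 10457 for i = 0, 1, …:
  i=0: 2954   i=1: 8026   i=2: 8284
Match at i=2, j=4: a = 2·37 + 4 = 78.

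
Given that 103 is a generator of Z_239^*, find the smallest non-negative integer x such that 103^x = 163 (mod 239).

14

Successive powers of 103 modulo 239:
  103^0=1  103^1=103  103^2=93  103^3=19  103^4=45  103^5=94
  103^6=122  103^7=138  103^8=113  103^9=167  103^10=232  103^11=235
  103^12=66  103^13=106  103^14=163
So 103^14 ≡ 163 (mod 239), giving x = 14.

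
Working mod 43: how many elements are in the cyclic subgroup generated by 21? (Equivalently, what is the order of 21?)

7

The order of 21 must divide p − 1 = 42 = 2 · 3 · 7.
Divisors: 1, 2, 3, 6, 7, 14, 21, 42.
Check each in increasing order: 21^1 ≡ 21;  21^2 ≡ 11;  21^3 ≡ 16;  21^6 ≡ 41;  21^7 ≡ 1.
Smallest exponent giving 1 is 7.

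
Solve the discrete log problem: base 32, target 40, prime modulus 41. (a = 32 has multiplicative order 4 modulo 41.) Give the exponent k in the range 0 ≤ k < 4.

2

Successive powers of 32 modulo 41:
  32^0=1  32^1=32  32^2=40
So 32^2 ≡ 40 (mod 41), giving k = 2.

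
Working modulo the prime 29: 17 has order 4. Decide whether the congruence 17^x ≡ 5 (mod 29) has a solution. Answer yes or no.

no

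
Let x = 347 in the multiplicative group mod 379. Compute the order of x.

189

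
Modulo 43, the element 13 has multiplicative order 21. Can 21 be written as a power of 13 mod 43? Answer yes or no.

21 ∈ ⟨13⟩ iff 21^21 ≡ 1 (mod 43), since |⟨13⟩| = 21.
21^21 mod 43 = 1.
Since 1 = 1, 21 lies in the subgroup.

yes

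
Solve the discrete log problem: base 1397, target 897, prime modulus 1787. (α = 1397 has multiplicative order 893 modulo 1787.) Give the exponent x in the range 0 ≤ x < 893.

665

Baby-step giant-step with m = ceil(sqrt(893)) = 30.
Baby table (1397^j mod 1787 for j=0..29):
  0:1  1:1397  2:205  3:465  4:924  5:614  6:1785  7:780
  8:1377  9:857  10:1726  11:559  12:4  13:227  14:820  15:73
  16:122  17:669  18:1779  19:1333  20:147  21:1641  22:1543  23:449
  24:16  25:908  26:1493  27:292  28:488  29:889
Giant step factor: 1397^(-30) ≡ 1061 (mod 1787).
Scan 897·1061^i mod 1787 for i = 0, 1, …:
  i=0: 897   i=1: 1033   i=2: 582   i=3: 987
  i=4: 25   i=5: 1507   i=6: 1349   i=7: 1689
  i=8: 1455   i=9: 1574     …   i=21: 9
  i=22: 614
Match at i=22, j=5: x = 22·30 + 5 = 665.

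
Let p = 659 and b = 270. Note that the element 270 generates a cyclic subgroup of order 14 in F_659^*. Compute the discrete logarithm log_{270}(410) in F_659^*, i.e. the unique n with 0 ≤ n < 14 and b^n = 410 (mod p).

2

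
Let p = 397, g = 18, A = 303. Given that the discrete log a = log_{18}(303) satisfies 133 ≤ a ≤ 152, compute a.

Compute 18^133 mod 397 = 164, then multiply by 18 repeatedly:
  18^133=164  18^134=173  18^135=335  18^136=75  18^137=159
  18^138=83  18^139=303
Found 303 at exponent 139.

139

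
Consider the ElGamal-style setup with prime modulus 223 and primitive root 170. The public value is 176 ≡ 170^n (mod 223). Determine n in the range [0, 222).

Baby-step giant-step with m = ceil(sqrt(222)) = 15.
Baby table (170^j mod 223 for j=0..14):
  0:1  1:170  2:133  3:87  4:72  5:198  6:210  7:20
  8:55  9:207  10:179  11:102  12:169  13:186  14:177
Giant step factor: 170^(-15) ≡ 104 (mod 223).
Scan 176·104^i mod 223 for i = 0, 1, …:
  i=0: 176   i=1: 18   i=2: 88   i=3: 9
  i=4: 44   i=5: 116   i=6: 22   i=7: 58
  i=8: 11   i=9: 29   i=10: 117   i=11: 126
  i=12: 170
Match at i=12, j=1: n = 12·15 + 1 = 181.

181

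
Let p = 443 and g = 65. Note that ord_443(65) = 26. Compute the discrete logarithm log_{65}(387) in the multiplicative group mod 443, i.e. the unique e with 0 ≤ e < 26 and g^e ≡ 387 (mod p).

21

Successive powers of 65 modulo 443:
  65^0=1  65^1=65  65^2=238  65^3=408  65^4=383  65^5=87
  65^6=339  65^7=328  65^8=56  65^9=96  65^10=38  65^11=255
  65^12=184  65^13=442  65^14=378  65^15=205  65^16=35  65^17=60
  65^18=356  65^19=104  65^20=115  65^21=387
So 65^21 ≡ 387 (mod 443), giving e = 21.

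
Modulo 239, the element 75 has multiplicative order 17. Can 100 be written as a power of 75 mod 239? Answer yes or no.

no

⟨75⟩ has order 17; its elements mod 239 are {1, 6, 22, 36, 40, 51, 67, 71, 75, 101, 128, 132, 163, 166, 187, 211, 216}.
100 is not in this set.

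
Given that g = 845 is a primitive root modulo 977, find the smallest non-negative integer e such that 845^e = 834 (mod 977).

895

Baby-step giant-step with m = ceil(sqrt(976)) = 32.
Baby table (845^j mod 977 for j=0..31):
  0:1  1:845  2:815  3:867  4:842  5:234  6:376  7:195
  8:639  9:651  10:44  11:54  12:688  13:45  14:899  15:526
  16:912  17:764  18:760  19:311  20:959  21:422  22:962  23:26
  24:476  25:673  26:71  27:398  28:222  29:6  30:185  31:5
Giant step factor: 845^(-32) ≡ 789 (mod 977).
Scan 834·789^i mod 977 for i = 0, 1, …:
  i=0: 834   i=1: 505   i=2: 806   i=3: 884
  i=4: 875   i=5: 613   i=6: 42   i=7: 897
  i=8: 385   i=9: 895     …   i=26: 608
  i=27: 5
Match at i=27, j=31: e = 27·32 + 31 = 895.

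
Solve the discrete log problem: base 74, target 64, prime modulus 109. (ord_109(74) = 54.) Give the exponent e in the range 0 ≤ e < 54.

9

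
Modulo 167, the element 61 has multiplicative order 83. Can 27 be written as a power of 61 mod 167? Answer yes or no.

27 ∈ ⟨61⟩ iff 27^83 ≡ 1 (mod 167), since |⟨61⟩| = 83.
27^83 mod 167 = 1.
Since 1 = 1, 27 lies in the subgroup.

yes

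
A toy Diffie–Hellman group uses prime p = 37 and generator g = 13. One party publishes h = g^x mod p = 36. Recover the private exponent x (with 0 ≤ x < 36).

Successive powers of 13 modulo 37:
  13^0=1  13^1=13  13^2=21  13^3=14  13^4=34  13^5=35
  13^6=11  13^7=32  13^8=9  13^9=6  13^10=4  13^11=15
  13^12=10  13^13=19  13^14=25  13^15=29  13^16=7  13^17=17
  13^18=36
So 13^18 ≡ 36 (mod 37), giving x = 18.

18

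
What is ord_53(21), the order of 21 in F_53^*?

The order of 21 must divide p − 1 = 52 = 2^2 · 13.
Divisors: 1, 2, 4, 13, 26, 52.
Check each in increasing order: 21^1 ≡ 21;  21^2 ≡ 17;  21^4 ≡ 24;  21^13 ≡ 23;  21^26 ≡ 52;  21^52 ≡ 1.
Smallest exponent giving 1 is 52.

52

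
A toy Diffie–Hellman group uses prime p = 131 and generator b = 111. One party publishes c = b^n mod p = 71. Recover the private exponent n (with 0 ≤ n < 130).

35

Baby-step giant-step with m = ceil(sqrt(130)) = 12.
Baby table (111^j mod 131 for j=0..11):
  0:1  1:111  2:7  3:122  4:49  5:68  6:81  7:83
  8:43  9:57  10:39  11:6
Giant step factor: 111^(-12) ≡ 12 (mod 131).
Scan 71·12^i mod 131 for i = 0, 1, …:
  i=0: 71   i=1: 66   i=2: 6
Match at i=2, j=11: n = 2·12 + 11 = 35.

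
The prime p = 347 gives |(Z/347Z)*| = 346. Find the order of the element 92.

346

The order of 92 must divide p − 1 = 346 = 2 · 173.
Divisors: 1, 2, 173, 346.
Check each in increasing order: 92^1 ≡ 92;  92^2 ≡ 136;  92^173 ≡ 346;  92^346 ≡ 1.
Smallest exponent giving 1 is 346.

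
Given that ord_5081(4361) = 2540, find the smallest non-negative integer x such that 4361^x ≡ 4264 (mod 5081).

Baby-step giant-step with m = ceil(sqrt(2540)) = 51.
Baby table (4361^j mod 5081 for j=0..50):
  0:1  1:4361  2:138  3:2260  4:3801  5:1939  6:1195  7:3370
  8:2318  9:2689  10:4862  11:169  12:264  13:2998  14:865  15:2163
  16:2507  17:3796  18:458  19:505  20:2232  21:3637  22:3156  23:3968
  24:3643  25:3917  26:4796  27:1960  28:1318  29:1187  30:4049  31:1214
  32:4933  33:4940  34:4981  35:866  36:1443  37:2645  38:975  39:4259
  40:2444  41:3427  42:1926  43:393  44:1576  45:3424  46:4086  47:5060
  48:4958  49:2183  50:3350
Giant step factor: 4361^(-51) ≡ 3803 (mod 5081).
Scan 4264·3803^i mod 5081 for i = 0, 1, …:
  i=0: 4264   i=1: 2521   i=2: 4597   i=3: 3751
  i=4: 2686   i=5: 2048   i=6: 4452   i=7: 1064
  i=8: 1916   i=9: 394     …   i=19: 2138
  i=20: 1214
Match at i=20, j=31: x = 20·51 + 31 = 1051.

1051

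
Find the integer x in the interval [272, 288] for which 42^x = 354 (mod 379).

279

Compute 42^272 mod 379 = 104, then multiply by 42 repeatedly:
  42^272=104  42^273=199  42^274=20  42^275=82  42^276=33
  42^277=249  42^278=225  42^279=354
Found 354 at exponent 279.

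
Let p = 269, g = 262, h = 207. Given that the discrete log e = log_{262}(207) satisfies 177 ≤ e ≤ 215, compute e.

Compute 262^177 mod 269 = 122, then multiply by 262 repeatedly:
  262^177=122  262^178=222  262^179=60  262^180=118  262^181=250
  262^182=133  262^183=145  262^184=61  262^185=111  262^186=30
  262^187=59  262^188=125  262^189=201  262^190=207
Found 207 at exponent 190.

190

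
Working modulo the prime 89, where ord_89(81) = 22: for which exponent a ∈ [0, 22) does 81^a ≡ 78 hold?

10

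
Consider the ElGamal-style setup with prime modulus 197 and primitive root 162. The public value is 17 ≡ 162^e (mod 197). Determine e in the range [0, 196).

Baby-step giant-step with m = ceil(sqrt(196)) = 14.
Baby table (162^j mod 197 for j=0..13):
  0:1  1:162  2:43  3:71  4:76  5:98  6:116  7:77
  8:63  9:159  10:148  11:139  12:60  13:67
Giant step factor: 162^(-14) ≡ 83 (mod 197).
Scan 17·83^i mod 197 for i = 0, 1, …:
  i=0: 17   i=1: 32   i=2: 95   i=3: 5
  i=4: 21   i=5: 167   i=6: 71
Match at i=6, j=3: e = 6·14 + 3 = 87.

87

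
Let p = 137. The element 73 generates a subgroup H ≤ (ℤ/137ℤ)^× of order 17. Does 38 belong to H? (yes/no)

yes

⟨73⟩ has order 17; its elements mod 137 are {1, 16, 34, 38, 50, 56, 59, 60, 72, 73, 74, 88, 115, 119, 122, 123, 133}.
38 is in this set.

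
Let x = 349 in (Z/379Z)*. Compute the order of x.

126

The order of 349 must divide p − 1 = 378 = 2 · 3^3 · 7.
Divisors: 1, 2, 3, 6, 7, 9, 14, 18, 21, 27, 42, 54, 63, 126, 189, 378.
Check each in increasing order: 349^1 ≡ 349;  349^2 ≡ 142;  349^3 ≡ 288;  349^6 ≡ 322;  349^7 ≡ 194;  349^9 ≡ 260;  349^14 ≡ 115;  349^18 ≡ 138;  349^21 ≡ 328;  349^27 ≡ 254;  349^42 ≡ 327;  349^54 ≡ 86;  349^63 ≡ 378;  349^126 ≡ 1.
Smallest exponent giving 1 is 126.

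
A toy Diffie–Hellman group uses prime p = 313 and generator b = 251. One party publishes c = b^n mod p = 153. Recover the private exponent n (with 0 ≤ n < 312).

37

Baby-step giant-step with m = ceil(sqrt(312)) = 18.
Baby table (251^j mod 313 for j=0..17):
  0:1  1:251  2:88  3:178  4:232  5:14  6:71  7:293
  8:301  9:118  10:196  11:55  12:33  13:145  14:87  15:240
  16:144  17:149
Giant step factor: 251^(-18) ≡ 278 (mod 313).
Scan 153·278^i mod 313 for i = 0, 1, …:
  i=0: 153   i=1: 279   i=2: 251
Match at i=2, j=1: n = 2·18 + 1 = 37.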